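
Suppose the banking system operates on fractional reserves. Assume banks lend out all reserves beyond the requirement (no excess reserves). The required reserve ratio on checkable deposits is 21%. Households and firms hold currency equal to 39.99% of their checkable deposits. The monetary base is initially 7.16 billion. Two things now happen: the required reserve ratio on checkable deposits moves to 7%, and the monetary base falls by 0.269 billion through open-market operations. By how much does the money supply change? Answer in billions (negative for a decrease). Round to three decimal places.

Before: m₁ = (1 + 0.3999) / (0.21 + 0.3999) ≈ 2.29529, MB₁ = 7.16, so M₁ = 2.29529 × 7.16 ≈ 16.4343 billion.
After: m₂ = (1 + 0.3999) / (0.07 + 0.3999) ≈ 2.97914, MB₂ = 7.16 − 0.269 = 6.891, so M₂ = 2.97914 × 6.891 ≈ 20.5293 billion.
ΔM = M₂ − M₁ = 20.5293 − 16.4343 = 4.095 billion.

4.095 billion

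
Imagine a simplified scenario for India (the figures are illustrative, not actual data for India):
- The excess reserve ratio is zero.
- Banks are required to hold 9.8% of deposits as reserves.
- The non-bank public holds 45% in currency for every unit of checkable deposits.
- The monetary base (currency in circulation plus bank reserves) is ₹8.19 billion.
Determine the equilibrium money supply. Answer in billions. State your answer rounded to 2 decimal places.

₹21.67 billion

The money multiplier is m = (1 + c) / (rr + c) = (1 + 0.45) / (0.098 + 0.45) ≈ 2.6460.
So M = m × MB = 2.6460 × 8.19 ≈ 21.6707 billion.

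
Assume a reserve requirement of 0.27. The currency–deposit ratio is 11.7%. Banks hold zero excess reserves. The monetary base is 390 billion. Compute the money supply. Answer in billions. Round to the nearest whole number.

The money multiplier is m = (1 + c) / (rr + c) = (1 + 0.117) / (0.27 + 0.117) ≈ 2.8863.
So M = m × MB = 2.8863 × 390 = 1125.657 billion.

1126 billion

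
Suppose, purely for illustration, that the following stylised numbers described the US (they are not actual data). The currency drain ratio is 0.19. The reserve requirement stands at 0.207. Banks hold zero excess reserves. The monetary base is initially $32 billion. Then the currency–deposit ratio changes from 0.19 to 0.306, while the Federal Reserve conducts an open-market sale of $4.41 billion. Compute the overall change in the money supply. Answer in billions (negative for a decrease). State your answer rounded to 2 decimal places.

-25.68 billion

Before: m₁ = (1 + 0.19) / (0.207 + 0.19) ≈ 2.99748, MB₁ = 32, so M₁ = 2.99748 × 32 ≈ 95.9194 billion.
After: m₂ = (1 + 0.306) / (0.207 + 0.306) ≈ 2.54581, MB₂ = 32 − 4.41 = 27.59, so M₂ = 2.54581 × 27.59 ≈ 70.2389 billion.
ΔM = M₂ − M₁ = 70.2389 − 95.9194 = -25.6805 billion.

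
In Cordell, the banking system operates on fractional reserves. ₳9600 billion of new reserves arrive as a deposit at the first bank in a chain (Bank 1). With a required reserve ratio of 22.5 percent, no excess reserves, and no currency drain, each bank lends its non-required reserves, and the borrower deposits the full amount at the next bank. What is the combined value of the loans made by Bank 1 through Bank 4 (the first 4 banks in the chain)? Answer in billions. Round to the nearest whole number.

Bank i lends (1 − rr)^i of the original deposit: Bank 1 lends 9600·0.7750 = 7440.0000, Bank 2 lends 9600·0.7750² = 5766.0000, and so on.
Summing a geometric series: total = 9600·[0.7750·(1 − 0.7750^4) / (1 − 0.7750)] ≈ 21137.8538 billion.

₳21138 billion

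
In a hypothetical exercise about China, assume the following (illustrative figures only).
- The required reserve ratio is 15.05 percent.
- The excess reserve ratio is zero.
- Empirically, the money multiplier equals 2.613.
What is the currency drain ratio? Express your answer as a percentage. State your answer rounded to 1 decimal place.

37.6%

Using m = 2.613. From m = (1 + c)/(c + rr + e), rearranging gives 1 + c = m·(c + rr + e), so c·(1 − m) = m·(rr + e) − 1.
Hence c = [m·(rr + e) − 1]/(1 − m) = [2.613 × (0.1505 + 0) − 1] / (1 − 2.613) ≈ 0.376158.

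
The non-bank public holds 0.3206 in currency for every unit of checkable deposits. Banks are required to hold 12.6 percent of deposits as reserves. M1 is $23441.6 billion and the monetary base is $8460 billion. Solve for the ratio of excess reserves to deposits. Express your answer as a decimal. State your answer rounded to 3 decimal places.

0.030

Using m = M/MB = 23441.6/8460 ≈ 2.770875. Since m = (1 + c)/(c + rr + e), the denominator satisfies c + rr + e = (1 + c)/m = (1 + 0.3206) / 2.770875 ≈ 0.476600.
With c = 0.3206 and rr = 0.126, the ratio of excess reserves to deposits is 0.476600 − 0.3206 − 0.126 = 0.03.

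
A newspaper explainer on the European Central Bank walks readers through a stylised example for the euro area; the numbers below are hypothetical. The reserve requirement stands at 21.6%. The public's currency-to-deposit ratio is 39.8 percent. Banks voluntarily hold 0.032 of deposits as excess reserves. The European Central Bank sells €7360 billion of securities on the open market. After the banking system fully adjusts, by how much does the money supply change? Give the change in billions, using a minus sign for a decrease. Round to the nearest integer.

-15928 billion

The money multiplier is m = (1 + c) / (rr + e + c) = (1 + 0.398) / (0.216 + 0.032 + 0.398) ≈ 2.16409.
The sale removes 7360 billion of base, so ΔM = m × ΔMB = 2.16409 × (−7360) = -15927.7024 billion.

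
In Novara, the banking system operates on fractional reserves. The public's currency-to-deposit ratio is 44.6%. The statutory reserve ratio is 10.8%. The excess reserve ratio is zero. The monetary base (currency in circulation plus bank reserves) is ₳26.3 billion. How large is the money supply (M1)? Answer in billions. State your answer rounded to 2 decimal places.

The money multiplier is m = (1 + c) / (rr + c) = (1 + 0.446) / (0.108 + 0.446) ≈ 2.61011.
So M = m × MB = 2.61011 × 26.3 ≈ 68.6459 billion.

₳68.65 billion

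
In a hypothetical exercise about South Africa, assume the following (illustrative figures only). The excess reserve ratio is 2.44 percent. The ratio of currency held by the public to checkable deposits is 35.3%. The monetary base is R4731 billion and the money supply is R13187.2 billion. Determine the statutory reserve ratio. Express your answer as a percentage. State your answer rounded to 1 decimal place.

Using m = M/MB = 13187.2/4731 ≈ 2.787402. Since m = (1 + c)/(c + rr + e), the denominator satisfies c + rr + e = (1 + c)/m = (1 + 0.353) / 2.787402 ≈ 0.485398.
With c = 0.353 and e = 0.0244, the statutory reserve ratio is 0.485398 − 0.353 − 0.0244 = 0.107998.

10.8%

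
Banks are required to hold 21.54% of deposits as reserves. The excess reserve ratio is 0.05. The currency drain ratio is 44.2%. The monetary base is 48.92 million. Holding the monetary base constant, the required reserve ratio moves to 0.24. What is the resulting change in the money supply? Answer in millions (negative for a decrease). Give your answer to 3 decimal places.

Initially m₁ = (1 + 0.442) / (0.2154 + 0.05 + 0.442) ≈ 2.038451, so M₁ = 2.038451 × 48.92 ≈ 99.721 million.
After the change m₂ = (1 + 0.442) / (0.24 + 0.05 + 0.442) ≈ 1.969945, so M₂ = 1.969945 × 48.92 ≈ 96.3697 million.
ΔM = M₂ − M₁ = 96.3697 − 99.721 = -3.3513 million.

-3.351 million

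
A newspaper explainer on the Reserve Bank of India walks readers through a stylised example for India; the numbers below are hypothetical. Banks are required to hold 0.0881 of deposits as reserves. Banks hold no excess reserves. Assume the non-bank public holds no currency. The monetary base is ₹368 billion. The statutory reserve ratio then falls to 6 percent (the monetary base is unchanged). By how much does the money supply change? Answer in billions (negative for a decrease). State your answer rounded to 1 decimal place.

₹1956.3 billion

Initially m₁ = 1 / (0.0881) ≈ 11.35074, so M₁ = 11.35074 × 368 ≈ 4177.0723 billion.
After the change m₂ = 1 / (0.06) ≈ 16.66667, so M₂ = 16.66667 × 368 ≈ 6133.3346 billion.
ΔM = M₂ − M₁ = 6133.3346 − 4177.0723 = 1956.2623 billion.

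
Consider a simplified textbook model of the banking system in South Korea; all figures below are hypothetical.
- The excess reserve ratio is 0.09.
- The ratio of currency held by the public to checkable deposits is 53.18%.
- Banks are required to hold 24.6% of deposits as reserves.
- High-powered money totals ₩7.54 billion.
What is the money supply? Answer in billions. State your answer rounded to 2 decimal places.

The money multiplier is m = (1 + c) / (rr + e + c) = (1 + 0.5318) / (0.246 + 0.09 + 0.5318) ≈ 1.7652.
So M = m × MB = 1.7652 × 7.54 ≈ 13.3096 billion.

₩13.31 billion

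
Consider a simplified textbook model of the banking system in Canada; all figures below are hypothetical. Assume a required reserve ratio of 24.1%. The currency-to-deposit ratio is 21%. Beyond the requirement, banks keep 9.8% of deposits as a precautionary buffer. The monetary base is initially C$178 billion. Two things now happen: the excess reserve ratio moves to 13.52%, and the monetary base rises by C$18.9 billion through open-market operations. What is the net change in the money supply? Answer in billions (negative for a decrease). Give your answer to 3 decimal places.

Before: m₁ = (1 + 0.21) / (0.241 + 0.098 + 0.21) ≈ 2.2040073, MB₁ = 178, so M₁ = 2.2040073 × 178 ≈ 392.3133 billion.
After: m₂ = (1 + 0.21) / (0.241 + 0.1352 + 0.21) ≈ 2.0641419, MB₂ = 178 + 18.9 = 196.9, so M₂ = 2.0641419 × 196.9 ≈ 406.4295 billion.
ΔM = M₂ − M₁ = 406.4295 − 392.3133 = 14.1162 billion.

C$14.116 billion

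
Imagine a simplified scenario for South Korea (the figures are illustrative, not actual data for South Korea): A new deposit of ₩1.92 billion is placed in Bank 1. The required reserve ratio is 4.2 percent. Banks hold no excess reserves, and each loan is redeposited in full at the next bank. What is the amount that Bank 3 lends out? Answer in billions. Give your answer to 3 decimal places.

₩1.688 billion

Each bank lends a fraction (1 − rr) = 0.9580 of the deposit it receives, so Bank 3 receives 1.92·0.9580^2 and lends 1.92·0.9580^3 ≈ 1.6881 billion.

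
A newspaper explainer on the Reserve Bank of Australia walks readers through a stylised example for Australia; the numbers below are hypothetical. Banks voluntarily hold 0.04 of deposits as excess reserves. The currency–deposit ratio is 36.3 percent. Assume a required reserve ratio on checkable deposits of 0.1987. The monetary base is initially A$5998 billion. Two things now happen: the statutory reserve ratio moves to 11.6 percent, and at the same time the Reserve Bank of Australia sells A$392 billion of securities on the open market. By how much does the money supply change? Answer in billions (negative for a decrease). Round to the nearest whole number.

A$1136 billion

Before: m₁ = (1 + 0.363) / (0.1987 + 0.04 + 0.363) ≈ 2.26525, MB₁ = 5998, so M₁ = 2.26525 × 5998 = 13586.9695 billion.
After: m₂ = (1 + 0.363) / (0.116 + 0.04 + 0.363) ≈ 2.62620, MB₂ = 5998 − 392 = 5606, so M₂ = 2.62620 × 5606 = 14722.4772 billion.
ΔM = M₂ − M₁ = 14722.4772 − 13586.9695 = 1135.5077 billion.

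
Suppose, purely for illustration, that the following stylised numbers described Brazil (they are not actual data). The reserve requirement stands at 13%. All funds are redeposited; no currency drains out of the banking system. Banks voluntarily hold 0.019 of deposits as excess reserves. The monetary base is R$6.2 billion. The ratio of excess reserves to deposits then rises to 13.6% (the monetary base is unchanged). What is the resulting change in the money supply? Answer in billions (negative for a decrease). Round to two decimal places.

Initially m₁ = 1 / (0.13 + 0.019) ≈ 6.7114, so M₁ = 6.7114 × 6.2 ≈ 41.6107 billion.
After the change m₂ = 1 / (0.13 + 0.136) ≈ 3.7594, so M₂ = 3.7594 × 6.2 ≈ 23.3083 billion.
ΔM = M₂ − M₁ = 23.3083 − 41.6107 = -18.3024 billion.

-18.30 billion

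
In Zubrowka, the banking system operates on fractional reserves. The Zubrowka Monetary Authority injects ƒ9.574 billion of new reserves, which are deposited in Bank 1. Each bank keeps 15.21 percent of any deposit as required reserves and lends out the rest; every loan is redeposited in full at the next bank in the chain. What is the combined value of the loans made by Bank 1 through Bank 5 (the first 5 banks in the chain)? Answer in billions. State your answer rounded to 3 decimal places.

Bank i lends (1 − rr)^i of the original deposit: Bank 1 lends 9.574·0.8479 ≈ 8.1178, Bank 2 lends 9.574·0.8479² ≈ 6.8831, and so on.
Summing a geometric series: total = 9.574·[0.8479·(1 − 0.8479^5) / (1 − 0.8479)] ≈ 29.9813 billion.

ƒ29.981 billion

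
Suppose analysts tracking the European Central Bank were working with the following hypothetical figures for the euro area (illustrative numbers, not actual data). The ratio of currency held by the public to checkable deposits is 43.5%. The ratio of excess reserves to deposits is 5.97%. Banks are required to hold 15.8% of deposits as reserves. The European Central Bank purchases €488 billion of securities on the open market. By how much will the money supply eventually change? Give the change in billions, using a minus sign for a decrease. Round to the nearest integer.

€1073 billion

The money multiplier is m = (1 + c) / (rr + e + c) = (1 + 0.435) / (0.158 + 0.0597 + 0.435) ≈ 2.1986.
The purchase adds 488 billion of base, so ΔM = m × ΔMB = 2.1986 × (+488) = 1072.9168 billion.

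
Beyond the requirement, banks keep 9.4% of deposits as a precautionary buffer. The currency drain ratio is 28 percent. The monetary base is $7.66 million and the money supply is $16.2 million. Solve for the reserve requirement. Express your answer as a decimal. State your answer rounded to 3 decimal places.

Using m = M/MB = 16.2/7.66 ≈ 2.114883. Since m = (1 + c)/(c + rr + e), the denominator satisfies c + rr + e = (1 + c)/m = (1 + 0.28) / 2.114883 ≈ 0.605234.
With c = 0.28 and e = 0.094, the reserve requirement is 0.605234 − 0.28 − 0.094 = 0.231234.

0.231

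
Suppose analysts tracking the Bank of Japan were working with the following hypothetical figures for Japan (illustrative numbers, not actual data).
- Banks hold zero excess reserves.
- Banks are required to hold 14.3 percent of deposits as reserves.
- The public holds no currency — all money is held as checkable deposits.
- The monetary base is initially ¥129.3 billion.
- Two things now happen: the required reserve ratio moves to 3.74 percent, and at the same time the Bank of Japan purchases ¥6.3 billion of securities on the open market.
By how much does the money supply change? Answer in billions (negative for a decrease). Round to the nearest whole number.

¥2721 billion

Before: m₁ = 1 / (0.143) ≈ 6.9930, MB₁ = 129.3, so M₁ = 6.9930 × 129.3 = 904.1949 billion.
After: m₂ = 1 / (0.0374) ≈ 26.7380, MB₂ = 129.3 + 6.3 = 135.6, so M₂ = 26.7380 × 135.6 = 3625.6728 billion.
ΔM = M₂ − M₁ = 3625.6728 − 904.1949 = 2721.4779 billion.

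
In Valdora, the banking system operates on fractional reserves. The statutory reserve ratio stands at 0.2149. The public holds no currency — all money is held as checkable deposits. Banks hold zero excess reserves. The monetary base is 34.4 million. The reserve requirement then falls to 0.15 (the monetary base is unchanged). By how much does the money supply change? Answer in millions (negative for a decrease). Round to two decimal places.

Initially m₁ = 1 / (0.2149) ≈ 4.65333, so M₁ = 4.65333 × 34.4 ≈ 160.0746 million.
After the change m₂ = 1 / (0.15) ≈ 6.66667, so M₂ = 6.66667 × 34.4 ≈ 229.3334 million.
ΔM = M₂ − M₁ = 229.3334 − 160.0746 = 69.2588 million.

69.26 million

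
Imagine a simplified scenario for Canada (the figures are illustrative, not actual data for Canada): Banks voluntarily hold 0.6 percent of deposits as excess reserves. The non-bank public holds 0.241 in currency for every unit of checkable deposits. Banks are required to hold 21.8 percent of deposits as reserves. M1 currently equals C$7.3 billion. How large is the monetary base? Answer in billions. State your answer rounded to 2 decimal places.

The money multiplier is m = (1 + c) / (rr + e + c) = (1 + 0.241) / (0.218 + 0.006 + 0.241) ≈ 2.6688.
MB = M / m = 7.3 / 2.6688 ≈ 2.7353 billion.

C$2.74 billion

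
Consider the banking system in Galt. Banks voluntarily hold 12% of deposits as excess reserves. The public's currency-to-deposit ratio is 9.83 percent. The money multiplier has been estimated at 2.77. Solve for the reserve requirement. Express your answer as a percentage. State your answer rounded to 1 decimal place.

Using m = 2.77. Since m = (1 + c)/(c + rr + e), the denominator satisfies c + rr + e = (1 + c)/m = (1 + 0.0983) / 2.77 ≈ 0.396498.
With c = 0.0983 and e = 0.12, the reserve requirement is 0.396498 − 0.0983 − 0.12 = 0.178198.

17.8%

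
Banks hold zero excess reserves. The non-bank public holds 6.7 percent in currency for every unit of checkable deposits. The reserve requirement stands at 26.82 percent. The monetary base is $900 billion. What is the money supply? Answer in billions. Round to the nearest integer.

The money multiplier is m = (1 + c) / (rr + c) = (1 + 0.067) / (0.2682 + 0.067) ≈ 3.1832.
So M = m × MB = 3.1832 × 900 = 2864.88 billion.

$2865 billion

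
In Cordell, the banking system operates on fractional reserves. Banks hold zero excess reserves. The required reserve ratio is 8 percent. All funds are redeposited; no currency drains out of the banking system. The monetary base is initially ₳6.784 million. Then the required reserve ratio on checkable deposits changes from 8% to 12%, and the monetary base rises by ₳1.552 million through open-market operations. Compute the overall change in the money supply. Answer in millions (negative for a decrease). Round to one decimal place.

-15.3 million

Before: m₁ = 1 / (0.08) = 12.5, MB₁ = 6.784, so M₁ = 12.5 × 6.784 = 84.8 million.
After: m₂ = 1 / (0.12) ≈ 8.3333, MB₂ = 6.784 + 1.552 = 8.336, so M₂ = 8.3333 × 8.336 ≈ 69.4664 million.
ΔM = M₂ − M₁ = 69.4664 − 84.8 = -15.3336 million.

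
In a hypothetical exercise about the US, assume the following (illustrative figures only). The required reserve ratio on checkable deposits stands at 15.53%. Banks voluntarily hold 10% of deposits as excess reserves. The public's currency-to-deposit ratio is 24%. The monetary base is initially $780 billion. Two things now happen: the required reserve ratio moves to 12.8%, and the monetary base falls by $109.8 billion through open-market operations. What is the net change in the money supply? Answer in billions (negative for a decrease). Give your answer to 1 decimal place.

-177.0 billion

Before: m₁ = (1 + 0.24) / (0.1553 + 0.1 + 0.24) ≈ 2.50353, MB₁ = 780, so M₁ = 2.50353 × 780 = 1952.7534 billion.
After: m₂ = (1 + 0.24) / (0.128 + 0.1 + 0.24) ≈ 2.64957, MB₂ = 780 − 109.8 = 670.2, so M₂ = 2.64957 × 670.2 ≈ 1775.7418 billion.
ΔM = M₂ − M₁ = 1775.7418 − 1952.7534 = -177.0116 billion.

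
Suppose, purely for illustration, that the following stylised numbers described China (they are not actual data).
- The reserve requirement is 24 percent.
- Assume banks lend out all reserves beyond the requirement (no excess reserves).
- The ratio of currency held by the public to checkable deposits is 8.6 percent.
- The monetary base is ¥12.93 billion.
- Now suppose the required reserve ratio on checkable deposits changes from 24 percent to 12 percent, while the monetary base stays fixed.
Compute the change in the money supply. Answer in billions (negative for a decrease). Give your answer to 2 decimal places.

¥25.09 billion

Initially m₁ = (1 + 0.086) / (0.24 + 0.086) ≈ 3.33129, so M₁ = 3.33129 × 12.93 ≈ 43.0736 billion.
After the change m₂ = (1 + 0.086) / (0.12 + 0.086) ≈ 5.27184, so M₂ = 5.27184 × 12.93 ≈ 68.1649 billion.
ΔM = M₂ − M₁ = 68.1649 − 43.0736 = 25.0913 billion.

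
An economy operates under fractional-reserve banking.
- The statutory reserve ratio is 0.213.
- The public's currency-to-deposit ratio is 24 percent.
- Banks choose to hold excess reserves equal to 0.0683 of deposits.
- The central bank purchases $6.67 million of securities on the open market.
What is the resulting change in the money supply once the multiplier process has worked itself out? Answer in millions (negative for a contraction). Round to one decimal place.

The money multiplier is m = (1 + c) / (rr + e + c) = (1 + 0.24) / (0.213 + 0.0683 + 0.24) ≈ 2.3787.
The purchase adds 6.67 million of base, so ΔM = m × ΔMB = 2.3787 × (+6.67) ≈ 15.8659 million.

$15.9 million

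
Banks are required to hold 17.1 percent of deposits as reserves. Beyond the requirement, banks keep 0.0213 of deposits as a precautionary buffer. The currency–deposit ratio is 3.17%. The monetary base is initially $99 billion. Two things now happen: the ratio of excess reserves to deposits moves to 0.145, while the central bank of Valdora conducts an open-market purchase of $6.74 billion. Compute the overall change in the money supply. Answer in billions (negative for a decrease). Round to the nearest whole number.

-142 billion

Before: m₁ = (1 + 0.0317) / (0.171 + 0.0213 + 0.0317) ≈ 4.6058, MB₁ = 99, so M₁ = 4.6058 × 99 = 455.9742 billion.
After: m₂ = (1 + 0.0317) / (0.171 + 0.145 + 0.0317) ≈ 2.9672, MB₂ = 99 + 6.74 = 105.74, so M₂ = 2.9672 × 105.74 ≈ 313.7517 billion.
ΔM = M₂ − M₁ = 313.7517 − 455.9742 = -142.2225 billion.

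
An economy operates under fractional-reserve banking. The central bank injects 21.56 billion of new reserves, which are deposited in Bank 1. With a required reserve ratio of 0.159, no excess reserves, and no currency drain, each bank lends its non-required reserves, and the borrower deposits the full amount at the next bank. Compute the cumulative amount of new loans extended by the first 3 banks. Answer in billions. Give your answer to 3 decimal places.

46.205 billion

Bank i lends (1 − rr)^i of the original deposit: Bank 1 lends 21.56·0.8410 ≈ 18.1320, Bank 2 lends 21.56·0.8410² ≈ 15.2490, and so on.
Summing a geometric series: total = 21.56·[0.8410·(1 − 0.8410^3) / (1 − 0.8410)] ≈ 46.2053 billion.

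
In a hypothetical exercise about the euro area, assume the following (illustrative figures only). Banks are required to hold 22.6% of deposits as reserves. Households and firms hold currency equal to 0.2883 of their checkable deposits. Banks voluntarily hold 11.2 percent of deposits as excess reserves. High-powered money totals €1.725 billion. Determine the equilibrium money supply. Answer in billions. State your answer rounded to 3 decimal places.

The money multiplier is m = (1 + c) / (rr + e + c) = (1 + 0.2883) / (0.226 + 0.112 + 0.2883) ≈ 2.05700.
So M = m × MB = 2.05700 × 1.725 ≈ 3.5483 billion.

€3.548 billion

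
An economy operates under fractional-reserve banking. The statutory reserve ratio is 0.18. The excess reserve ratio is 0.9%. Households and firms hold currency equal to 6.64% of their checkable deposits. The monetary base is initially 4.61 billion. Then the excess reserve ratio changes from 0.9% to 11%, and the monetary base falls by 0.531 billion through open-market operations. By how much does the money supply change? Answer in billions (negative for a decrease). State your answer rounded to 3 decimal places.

-7.044 billion

Before: m₁ = (1 + 0.0664) / (0.18 + 0.009 + 0.0664) ≈ 4.17541, MB₁ = 4.61, so M₁ = 4.17541 × 4.61 ≈ 19.2486 billion.
After: m₂ = (1 + 0.0664) / (0.18 + 0.11 + 0.0664) ≈ 2.99214, MB₂ = 4.61 − 0.531 = 4.079, so M₂ = 2.99214 × 4.079 ≈ 12.2049 billion.
ΔM = M₂ − M₁ = 12.2049 − 19.2486 = -7.0437 billion.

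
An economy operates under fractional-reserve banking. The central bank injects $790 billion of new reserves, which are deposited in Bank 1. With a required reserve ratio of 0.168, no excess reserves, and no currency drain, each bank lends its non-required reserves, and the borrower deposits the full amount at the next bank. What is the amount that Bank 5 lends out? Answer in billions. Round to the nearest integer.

$315 billion

Each bank lends a fraction (1 − rr) = 0.8320 of the deposit it receives, so Bank 5 receives 790·0.8320^4 and lends 790·0.8320^5 ≈ 314.9515 billion.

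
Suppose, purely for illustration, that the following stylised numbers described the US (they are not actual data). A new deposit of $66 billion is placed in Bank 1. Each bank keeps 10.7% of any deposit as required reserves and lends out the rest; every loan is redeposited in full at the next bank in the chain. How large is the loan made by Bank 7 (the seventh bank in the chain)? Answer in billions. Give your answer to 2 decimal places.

Each bank lends a fraction (1 − rr) = 0.8930 of the deposit it receives, so Bank 7 receives 66·0.8930^6 and lends 66·0.8930^7 ≈ 29.8885 billion.

$29.89 billion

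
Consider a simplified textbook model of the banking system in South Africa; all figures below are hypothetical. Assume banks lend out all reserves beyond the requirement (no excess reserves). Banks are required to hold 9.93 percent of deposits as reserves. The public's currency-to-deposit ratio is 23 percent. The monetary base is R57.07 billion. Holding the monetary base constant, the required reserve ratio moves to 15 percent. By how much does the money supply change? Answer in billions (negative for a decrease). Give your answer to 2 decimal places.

Initially m₁ = (1 + 0.23) / (0.0993 + 0.23) ≈ 3.73520, so M₁ = 3.73520 × 57.07 ≈ 213.1679 billion.
After the change m₂ = (1 + 0.23) / (0.15 + 0.23) ≈ 3.23684, so M₂ = 3.23684 × 57.07 ≈ 184.7265 billion.
ΔM = M₂ − M₁ = 184.7265 − 213.1679 = -28.4414 billion.

-28.44 billion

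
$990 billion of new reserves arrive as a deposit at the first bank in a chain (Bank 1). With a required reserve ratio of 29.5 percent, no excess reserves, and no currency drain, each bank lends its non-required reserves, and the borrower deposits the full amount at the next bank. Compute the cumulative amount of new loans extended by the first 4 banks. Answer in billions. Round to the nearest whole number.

$1781 billion

Bank i lends (1 − rr)^i of the original deposit: Bank 1 lends 990·0.7050 = 697.9500, Bank 2 lends 990·0.7050² ≈ 492.0548, and so on.
Summing a geometric series: total = 990·[0.7050·(1 − 0.7050^4) / (1 − 0.7050)] ≈ 1781.4669 billion.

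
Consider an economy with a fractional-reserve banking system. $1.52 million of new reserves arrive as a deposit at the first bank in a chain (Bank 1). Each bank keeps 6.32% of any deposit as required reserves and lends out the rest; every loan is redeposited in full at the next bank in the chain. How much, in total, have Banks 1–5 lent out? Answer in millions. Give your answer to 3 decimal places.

Bank i lends (1 − rr)^i of the original deposit: Bank 1 lends 1.52·0.9368 ≈ 1.4239, Bank 2 lends 1.52·0.9368² ≈ 1.3339, and so on.
Summing a geometric series: total = 1.52·[0.9368·(1 − 0.9368^5) / (1 − 0.9368)] ≈ 6.2749 million.

$6.275 million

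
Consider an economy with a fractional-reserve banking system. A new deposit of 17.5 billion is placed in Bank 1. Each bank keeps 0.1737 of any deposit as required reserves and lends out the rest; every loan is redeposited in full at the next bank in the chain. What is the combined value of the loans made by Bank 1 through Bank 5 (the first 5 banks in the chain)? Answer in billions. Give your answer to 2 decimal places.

Bank i lends (1 − rr)^i of the original deposit: Bank 1 lends 17.5·0.8263 ≈ 14.4603, Bank 2 lends 17.5·0.8263² ≈ 11.9485, and so on.
Summing a geometric series: total = 17.5·[0.8263·(1 − 0.8263^5) / (1 − 0.8263)] ≈ 51.1809 billion.

51.18 billion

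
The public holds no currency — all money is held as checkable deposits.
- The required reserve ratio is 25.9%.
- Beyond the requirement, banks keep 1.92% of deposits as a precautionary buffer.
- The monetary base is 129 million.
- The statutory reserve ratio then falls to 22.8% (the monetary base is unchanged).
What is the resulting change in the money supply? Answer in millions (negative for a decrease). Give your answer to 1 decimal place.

Initially m₁ = 1 / (0.259 + 0.0192) ≈ 3.59454, so M₁ = 3.59454 × 129 ≈ 463.6957 million.
After the change m₂ = 1 / (0.228 + 0.0192) ≈ 4.04531, so M₂ = 4.04531 × 129 ≈ 521.845 million.
ΔM = M₂ − M₁ = 521.845 − 463.6957 = 58.1493 million.

58.1 million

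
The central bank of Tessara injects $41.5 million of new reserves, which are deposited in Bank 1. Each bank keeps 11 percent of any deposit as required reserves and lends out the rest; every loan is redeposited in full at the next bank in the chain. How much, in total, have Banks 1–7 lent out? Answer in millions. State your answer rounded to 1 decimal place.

$187.3 million

Bank i lends (1 − rr)^i of the original deposit: Bank 1 lends 41.5·0.8900 = 36.9350, Bank 2 lends 41.5·0.8900² ≈ 32.8722, and so on.
Summing a geometric series: total = 41.5·[0.8900·(1 − 0.8900^7) / (1 − 0.8900)] ≈ 187.2560 million.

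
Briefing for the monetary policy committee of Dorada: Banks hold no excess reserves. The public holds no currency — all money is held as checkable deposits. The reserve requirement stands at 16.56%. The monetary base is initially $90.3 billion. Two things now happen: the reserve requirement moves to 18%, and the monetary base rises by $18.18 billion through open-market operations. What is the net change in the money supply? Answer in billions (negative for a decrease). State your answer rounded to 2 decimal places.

$57.38 billion

Before: m₁ = 1 / (0.1656) ≈ 6.038647, MB₁ = 90.3, so M₁ = 6.038647 × 90.3 ≈ 545.2898 billion.
After: m₂ = 1 / (0.18) ≈ 5.555556, MB₂ = 90.3 + 18.18 = 108.48, so M₂ = 5.555556 × 108.48 ≈ 602.6667 billion.
ΔM = M₂ − M₁ = 602.6667 − 545.2898 = 57.3769 billion.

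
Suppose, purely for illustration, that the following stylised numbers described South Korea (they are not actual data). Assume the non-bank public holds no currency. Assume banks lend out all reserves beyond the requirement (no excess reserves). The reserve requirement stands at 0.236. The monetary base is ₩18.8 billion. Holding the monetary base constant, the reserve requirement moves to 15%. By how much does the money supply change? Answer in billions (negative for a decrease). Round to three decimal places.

Initially m₁ = 1 / (0.236) ≈ 4.237288, so M₁ = 4.237288 × 18.8 ≈ 79.661 billion.
After the change m₂ = 1 / (0.15) ≈ 6.666667, so M₂ = 6.666667 × 18.8 ≈ 125.3333 billion.
ΔM = M₂ − M₁ = 125.3333 − 79.661 = 45.6723 billion.

₩45.672 billion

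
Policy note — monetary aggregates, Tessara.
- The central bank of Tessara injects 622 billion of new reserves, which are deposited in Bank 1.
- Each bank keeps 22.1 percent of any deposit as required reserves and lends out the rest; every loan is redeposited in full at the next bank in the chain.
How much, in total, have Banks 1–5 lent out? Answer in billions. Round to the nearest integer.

1564 billion

Bank i lends (1 − rr)^i of the original deposit: Bank 1 lends 622·0.7790 = 484.5380, Bank 2 lends 622·0.7790² ≈ 377.4551, and so on.
Summing a geometric series: total = 622·[0.7790·(1 − 0.7790^5) / (1 − 0.7790)] ≈ 1563.5199 billion.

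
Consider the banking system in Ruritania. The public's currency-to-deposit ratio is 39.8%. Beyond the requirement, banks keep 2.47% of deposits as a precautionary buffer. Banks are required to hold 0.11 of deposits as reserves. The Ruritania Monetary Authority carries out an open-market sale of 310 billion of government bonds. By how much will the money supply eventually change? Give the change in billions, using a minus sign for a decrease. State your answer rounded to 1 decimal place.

-813.6 billion

The money multiplier is m = (1 + c) / (rr + e + c) = (1 + 0.398) / (0.11 + 0.0247 + 0.398) ≈ 2.62437.
The sale removes 310 billion of base, so ΔM = m × ΔMB = 2.62437 × (−310) = -813.5547 billion.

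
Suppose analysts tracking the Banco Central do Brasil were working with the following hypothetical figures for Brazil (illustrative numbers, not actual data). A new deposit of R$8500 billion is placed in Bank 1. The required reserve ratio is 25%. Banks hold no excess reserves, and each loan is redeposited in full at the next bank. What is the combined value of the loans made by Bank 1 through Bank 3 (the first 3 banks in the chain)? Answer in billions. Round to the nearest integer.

R$14742 billion

Bank i lends (1 − rr)^i of the original deposit: Bank 1 lends 8500·0.7500 = 6375.0000, Bank 2 lends 8500·0.7500² = 4781.2500, and so on.
Summing a geometric series: total = 8500·[0.7500·(1 − 0.7500^3) / (1 − 0.7500)] = 14742.1875 billion.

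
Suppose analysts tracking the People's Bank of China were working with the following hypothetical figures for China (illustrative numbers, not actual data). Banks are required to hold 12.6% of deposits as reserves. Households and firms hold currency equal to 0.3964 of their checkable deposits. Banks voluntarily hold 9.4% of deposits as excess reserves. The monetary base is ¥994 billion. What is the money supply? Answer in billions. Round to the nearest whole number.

¥2252 billion

The money multiplier is m = (1 + c) / (rr + e + c) = (1 + 0.3964) / (0.126 + 0.094 + 0.3964) ≈ 2.2654.
So M = m × MB = 2.2654 × 994 = 2251.8076 billion.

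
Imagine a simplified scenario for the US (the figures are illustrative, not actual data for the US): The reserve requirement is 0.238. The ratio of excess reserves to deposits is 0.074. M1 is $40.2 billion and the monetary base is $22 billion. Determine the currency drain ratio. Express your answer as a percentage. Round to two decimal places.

Using m = M/MB = 40.2/22 ≈ 1.827273. From m = (1 + c)/(c + rr + e), rearranging gives 1 + c = m·(c + rr + e), so c·(1 − m) = m·(rr + e) − 1.
Hence c = [m·(rr + e) − 1]/(1 − m) = [1.827273 × (0.238 + 0.074) − 1] / (1 − 1.827273) ≈ 0.519648.

51.96%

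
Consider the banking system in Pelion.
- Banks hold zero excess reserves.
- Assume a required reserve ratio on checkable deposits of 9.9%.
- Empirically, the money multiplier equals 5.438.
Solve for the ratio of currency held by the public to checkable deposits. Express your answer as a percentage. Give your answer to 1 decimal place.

10.4%

Using m = 5.438. From m = (1 + c)/(c + rr + e), rearranging gives 1 + c = m·(c + rr + e), so c·(1 − m) = m·(rr + e) − 1.
Hence c = [m·(rr + e) − 1]/(1 − m) = [5.438 × (0.099 + 0) − 1] / (1 − 5.438) ≈ 0.104019.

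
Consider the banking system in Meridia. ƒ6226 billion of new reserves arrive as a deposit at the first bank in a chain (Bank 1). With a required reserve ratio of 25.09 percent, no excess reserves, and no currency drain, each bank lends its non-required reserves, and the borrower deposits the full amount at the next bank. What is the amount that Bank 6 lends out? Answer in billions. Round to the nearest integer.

ƒ1100 billion

Each bank lends a fraction (1 − rr) = 0.7491 of the deposit it receives, so Bank 6 receives 6226·0.7491^5 and lends 6226·0.7491^6 ≈ 1100.1399 billion.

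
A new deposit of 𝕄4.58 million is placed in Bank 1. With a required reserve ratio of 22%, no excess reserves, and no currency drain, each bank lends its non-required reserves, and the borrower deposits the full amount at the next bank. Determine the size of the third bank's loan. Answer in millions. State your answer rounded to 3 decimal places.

𝕄2.173 million

Each bank lends a fraction (1 − rr) = 0.7800 of the deposit it receives, so Bank 3 receives 4.58·0.7800^2 and lends 4.58·0.7800^3 ≈ 2.1734 million.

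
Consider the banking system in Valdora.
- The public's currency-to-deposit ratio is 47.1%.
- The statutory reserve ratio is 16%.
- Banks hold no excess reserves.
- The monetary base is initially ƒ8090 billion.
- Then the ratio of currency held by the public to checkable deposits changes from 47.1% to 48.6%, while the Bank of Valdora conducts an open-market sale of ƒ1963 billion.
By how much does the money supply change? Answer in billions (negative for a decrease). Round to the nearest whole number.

Before: m₁ = (1 + 0.471) / (0.16 + 0.471) ≈ 2.33122, MB₁ = 8090, so M₁ = 2.33122 × 8090 = 18859.5698 billion.
After: m₂ = (1 + 0.486) / (0.16 + 0.486) ≈ 2.30031, MB₂ = 8090 − 1963 = 6127, so M₂ = 2.30031 × 6127 ≈ 14093.9994 billion.
ΔM = M₂ − M₁ = 14093.9994 − 18859.5698 = -4765.5704 billion.

-4766 billion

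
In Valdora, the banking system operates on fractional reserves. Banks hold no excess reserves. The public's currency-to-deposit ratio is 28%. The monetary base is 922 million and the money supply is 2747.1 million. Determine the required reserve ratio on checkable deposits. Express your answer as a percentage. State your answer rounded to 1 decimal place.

Using m = M/MB = 2747.1/922 ≈ 2.979501. Since m = (1 + c)/(c + rr + e), the denominator satisfies c + rr + e = (1 + c)/m = (1 + 0.28) / 2.979501 ≈ 0.429602.
With c = 0.28 and e = 0, the required reserve ratio on checkable deposits is 0.429602 − 0.28 − 0 = 0.149602.

15.0%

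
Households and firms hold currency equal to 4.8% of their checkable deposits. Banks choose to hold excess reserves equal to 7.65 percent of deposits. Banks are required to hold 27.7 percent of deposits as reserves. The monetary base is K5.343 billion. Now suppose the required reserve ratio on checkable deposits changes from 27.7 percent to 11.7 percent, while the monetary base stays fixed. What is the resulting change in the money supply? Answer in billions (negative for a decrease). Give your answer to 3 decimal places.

Initially m₁ = (1 + 0.048) / (0.277 + 0.0765 + 0.048) ≈ 2.61021, so M₁ = 2.61021 × 5.343 ≈ 13.9464 billion.
After the change m₂ = (1 + 0.048) / (0.117 + 0.0765 + 0.048) ≈ 4.33954, so M₂ = 4.33954 × 5.343 ≈ 23.1862 billion.
ΔM = M₂ − M₁ = 23.1862 − 13.9464 = 9.2398 billion.

K9.240 billion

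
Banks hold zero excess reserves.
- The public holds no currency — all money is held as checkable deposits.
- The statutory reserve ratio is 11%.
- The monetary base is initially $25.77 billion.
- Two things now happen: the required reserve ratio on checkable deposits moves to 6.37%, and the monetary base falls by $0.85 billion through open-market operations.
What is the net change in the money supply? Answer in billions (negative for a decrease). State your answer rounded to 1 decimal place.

Before: m₁ = 1 / (0.11) ≈ 9.0909, MB₁ = 25.77, so M₁ = 9.0909 × 25.77 ≈ 234.2725 billion.
After: m₂ = 1 / (0.0637) ≈ 15.6986, MB₂ = 25.77 − 0.85 = 24.92, so M₂ = 15.6986 × 24.92 ≈ 391.2091 billion.
ΔM = M₂ − M₁ = 391.2091 − 234.2725 = 156.9366 billion.

$156.9 billion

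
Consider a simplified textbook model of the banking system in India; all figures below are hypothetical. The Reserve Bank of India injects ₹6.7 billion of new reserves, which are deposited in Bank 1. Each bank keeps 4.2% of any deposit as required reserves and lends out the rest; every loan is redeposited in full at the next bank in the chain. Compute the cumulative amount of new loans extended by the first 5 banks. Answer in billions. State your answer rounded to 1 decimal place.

₹29.5 billion

Bank i lends (1 − rr)^i of the original deposit: Bank 1 lends 6.7·0.9580 = 6.4186, Bank 2 lends 6.7·0.9580² ≈ 6.1490, and so on.
Summing a geometric series: total = 6.7·[0.9580·(1 − 0.9580^5) / (1 − 0.9580)] ≈ 29.5081 billion.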